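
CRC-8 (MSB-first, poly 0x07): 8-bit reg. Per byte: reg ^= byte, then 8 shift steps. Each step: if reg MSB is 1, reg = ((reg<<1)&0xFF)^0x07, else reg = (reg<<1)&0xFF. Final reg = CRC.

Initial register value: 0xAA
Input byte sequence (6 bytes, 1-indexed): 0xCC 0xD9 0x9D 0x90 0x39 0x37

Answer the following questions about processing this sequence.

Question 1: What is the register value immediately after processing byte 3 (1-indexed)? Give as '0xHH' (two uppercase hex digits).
Answer: 0x65

Derivation:
After byte 1 (0xCC): reg=0x35
After byte 2 (0xD9): reg=0x8A
After byte 3 (0x9D): reg=0x65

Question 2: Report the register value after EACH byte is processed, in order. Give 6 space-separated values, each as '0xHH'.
0x35 0x8A 0x65 0xC5 0xFA 0x6D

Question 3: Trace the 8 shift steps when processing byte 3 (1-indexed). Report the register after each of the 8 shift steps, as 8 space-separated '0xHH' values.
After byte 1 (0xCC): reg=0x35
After byte 2 (0xD9): reg=0x8A
Register before byte 3: 0x8A
After XOR with byte 0x9D: 0x17

Answer: 0x2E 0x5C 0xB8 0x77 0xEE 0xDB 0xB1 0x65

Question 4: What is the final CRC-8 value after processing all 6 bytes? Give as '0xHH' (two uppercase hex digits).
Answer: 0x6D

Derivation:
After byte 1 (0xCC): reg=0x35
After byte 2 (0xD9): reg=0x8A
After byte 3 (0x9D): reg=0x65
After byte 4 (0x90): reg=0xC5
After byte 5 (0x39): reg=0xFA
After byte 6 (0x37): reg=0x6D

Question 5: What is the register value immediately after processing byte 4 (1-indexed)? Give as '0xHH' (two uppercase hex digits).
After byte 1 (0xCC): reg=0x35
After byte 2 (0xD9): reg=0x8A
After byte 3 (0x9D): reg=0x65
After byte 4 (0x90): reg=0xC5

Answer: 0xC5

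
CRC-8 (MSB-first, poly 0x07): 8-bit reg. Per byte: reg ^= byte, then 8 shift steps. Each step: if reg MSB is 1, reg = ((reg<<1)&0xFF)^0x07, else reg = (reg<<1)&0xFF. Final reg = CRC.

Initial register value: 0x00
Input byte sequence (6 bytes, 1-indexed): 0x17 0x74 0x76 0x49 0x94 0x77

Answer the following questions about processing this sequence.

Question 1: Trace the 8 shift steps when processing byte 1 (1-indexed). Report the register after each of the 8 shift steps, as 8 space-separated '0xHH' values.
Register before byte 1: 0x00
After XOR with byte 0x17: 0x17

Answer: 0x2E 0x5C 0xB8 0x77 0xEE 0xDB 0xB1 0x65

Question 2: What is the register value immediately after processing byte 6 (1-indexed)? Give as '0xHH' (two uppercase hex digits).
Answer: 0x5D

Derivation:
After byte 1 (0x17): reg=0x65
After byte 2 (0x74): reg=0x77
After byte 3 (0x76): reg=0x07
After byte 4 (0x49): reg=0xED
After byte 5 (0x94): reg=0x68
After byte 6 (0x77): reg=0x5D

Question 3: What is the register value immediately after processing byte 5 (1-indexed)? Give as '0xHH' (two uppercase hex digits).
Answer: 0x68

Derivation:
After byte 1 (0x17): reg=0x65
After byte 2 (0x74): reg=0x77
After byte 3 (0x76): reg=0x07
After byte 4 (0x49): reg=0xED
After byte 5 (0x94): reg=0x68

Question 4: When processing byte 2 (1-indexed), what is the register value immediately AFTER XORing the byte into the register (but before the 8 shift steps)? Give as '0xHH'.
Register before byte 2: 0x65
Byte 2: 0x74
0x65 XOR 0x74 = 0x11

Answer: 0x11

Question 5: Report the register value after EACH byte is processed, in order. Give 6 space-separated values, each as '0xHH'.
0x65 0x77 0x07 0xED 0x68 0x5D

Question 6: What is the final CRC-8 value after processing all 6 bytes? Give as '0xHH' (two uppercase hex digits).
Answer: 0x5D

Derivation:
After byte 1 (0x17): reg=0x65
After byte 2 (0x74): reg=0x77
After byte 3 (0x76): reg=0x07
After byte 4 (0x49): reg=0xED
After byte 5 (0x94): reg=0x68
After byte 6 (0x77): reg=0x5D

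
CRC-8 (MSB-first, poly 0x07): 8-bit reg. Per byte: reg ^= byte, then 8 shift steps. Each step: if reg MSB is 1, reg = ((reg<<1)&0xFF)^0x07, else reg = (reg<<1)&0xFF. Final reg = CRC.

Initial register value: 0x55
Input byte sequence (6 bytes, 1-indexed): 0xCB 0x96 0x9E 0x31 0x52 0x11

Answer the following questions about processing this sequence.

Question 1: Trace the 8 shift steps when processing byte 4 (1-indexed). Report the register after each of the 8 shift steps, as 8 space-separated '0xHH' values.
Answer: 0xF7 0xE9 0xD5 0xAD 0x5D 0xBA 0x73 0xE6

Derivation:
After byte 1 (0xCB): reg=0xD3
After byte 2 (0x96): reg=0xDC
After byte 3 (0x9E): reg=0xC9
Register before byte 4: 0xC9
After XOR with byte 0x31: 0xF8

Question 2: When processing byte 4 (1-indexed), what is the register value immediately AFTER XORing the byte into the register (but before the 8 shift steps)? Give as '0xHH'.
Answer: 0xF8

Derivation:
Register before byte 4: 0xC9
Byte 4: 0x31
0xC9 XOR 0x31 = 0xF8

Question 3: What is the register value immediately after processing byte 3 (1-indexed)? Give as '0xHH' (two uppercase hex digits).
After byte 1 (0xCB): reg=0xD3
After byte 2 (0x96): reg=0xDC
After byte 3 (0x9E): reg=0xC9

Answer: 0xC9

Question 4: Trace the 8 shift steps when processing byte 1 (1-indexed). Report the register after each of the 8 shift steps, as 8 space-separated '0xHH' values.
Register before byte 1: 0x55
After XOR with byte 0xCB: 0x9E

Answer: 0x3B 0x76 0xEC 0xDF 0xB9 0x75 0xEA 0xD3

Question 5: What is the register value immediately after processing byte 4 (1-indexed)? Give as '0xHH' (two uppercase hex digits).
After byte 1 (0xCB): reg=0xD3
After byte 2 (0x96): reg=0xDC
After byte 3 (0x9E): reg=0xC9
After byte 4 (0x31): reg=0xE6

Answer: 0xE6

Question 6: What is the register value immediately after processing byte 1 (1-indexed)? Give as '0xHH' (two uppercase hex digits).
After byte 1 (0xCB): reg=0xD3

Answer: 0xD3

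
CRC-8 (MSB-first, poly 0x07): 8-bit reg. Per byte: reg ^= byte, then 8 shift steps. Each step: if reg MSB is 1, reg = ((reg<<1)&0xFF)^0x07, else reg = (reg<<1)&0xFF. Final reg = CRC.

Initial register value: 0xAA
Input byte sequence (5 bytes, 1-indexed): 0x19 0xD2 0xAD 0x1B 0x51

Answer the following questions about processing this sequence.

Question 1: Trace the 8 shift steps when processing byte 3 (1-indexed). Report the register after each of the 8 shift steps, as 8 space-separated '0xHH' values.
Answer: 0xDD 0xBD 0x7D 0xFA 0xF3 0xE1 0xC5 0x8D

Derivation:
After byte 1 (0x19): reg=0x10
After byte 2 (0xD2): reg=0x40
Register before byte 3: 0x40
After XOR with byte 0xAD: 0xED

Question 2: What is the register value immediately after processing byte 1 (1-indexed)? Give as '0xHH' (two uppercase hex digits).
Answer: 0x10

Derivation:
After byte 1 (0x19): reg=0x10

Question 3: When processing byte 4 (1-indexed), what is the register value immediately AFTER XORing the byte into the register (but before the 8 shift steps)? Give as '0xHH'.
Register before byte 4: 0x8D
Byte 4: 0x1B
0x8D XOR 0x1B = 0x96

Answer: 0x96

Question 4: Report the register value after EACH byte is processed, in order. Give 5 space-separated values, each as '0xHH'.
0x10 0x40 0x8D 0xEB 0x2F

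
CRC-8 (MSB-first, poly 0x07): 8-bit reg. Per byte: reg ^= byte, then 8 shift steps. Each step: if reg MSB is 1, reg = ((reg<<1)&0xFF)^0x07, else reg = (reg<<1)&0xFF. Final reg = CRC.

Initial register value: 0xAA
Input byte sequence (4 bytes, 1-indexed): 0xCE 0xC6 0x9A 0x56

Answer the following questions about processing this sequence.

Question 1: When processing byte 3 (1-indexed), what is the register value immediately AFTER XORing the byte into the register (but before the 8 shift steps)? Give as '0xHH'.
Answer: 0x67

Derivation:
Register before byte 3: 0xFD
Byte 3: 0x9A
0xFD XOR 0x9A = 0x67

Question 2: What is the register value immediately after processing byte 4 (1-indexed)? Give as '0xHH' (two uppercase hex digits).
Answer: 0x3B

Derivation:
After byte 1 (0xCE): reg=0x3B
After byte 2 (0xC6): reg=0xFD
After byte 3 (0x9A): reg=0x32
After byte 4 (0x56): reg=0x3B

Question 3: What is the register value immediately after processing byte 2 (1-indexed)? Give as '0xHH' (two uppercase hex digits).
Answer: 0xFD

Derivation:
After byte 1 (0xCE): reg=0x3B
After byte 2 (0xC6): reg=0xFD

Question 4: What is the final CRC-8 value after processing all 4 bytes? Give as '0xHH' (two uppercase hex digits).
After byte 1 (0xCE): reg=0x3B
After byte 2 (0xC6): reg=0xFD
After byte 3 (0x9A): reg=0x32
After byte 4 (0x56): reg=0x3B

Answer: 0x3B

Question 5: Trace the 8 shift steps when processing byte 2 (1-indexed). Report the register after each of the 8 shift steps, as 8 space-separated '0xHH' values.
After byte 1 (0xCE): reg=0x3B
Register before byte 2: 0x3B
After XOR with byte 0xC6: 0xFD

Answer: 0xFD 0xFD 0xFD 0xFD 0xFD 0xFD 0xFD 0xFD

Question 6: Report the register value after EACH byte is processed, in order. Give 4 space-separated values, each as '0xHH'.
0x3B 0xFD 0x32 0x3B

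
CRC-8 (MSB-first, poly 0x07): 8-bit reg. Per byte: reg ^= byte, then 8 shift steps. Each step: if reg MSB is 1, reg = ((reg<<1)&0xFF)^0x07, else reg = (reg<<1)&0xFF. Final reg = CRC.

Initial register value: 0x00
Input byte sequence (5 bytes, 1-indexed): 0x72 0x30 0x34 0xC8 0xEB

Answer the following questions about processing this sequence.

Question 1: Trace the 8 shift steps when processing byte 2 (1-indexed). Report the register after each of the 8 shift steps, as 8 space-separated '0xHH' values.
After byte 1 (0x72): reg=0x59
Register before byte 2: 0x59
After XOR with byte 0x30: 0x69

Answer: 0xD2 0xA3 0x41 0x82 0x03 0x06 0x0C 0x18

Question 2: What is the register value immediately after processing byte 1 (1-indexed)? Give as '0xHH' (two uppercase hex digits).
After byte 1 (0x72): reg=0x59

Answer: 0x59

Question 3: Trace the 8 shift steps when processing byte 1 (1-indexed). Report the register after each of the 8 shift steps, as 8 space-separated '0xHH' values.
Answer: 0xE4 0xCF 0x99 0x35 0x6A 0xD4 0xAF 0x59

Derivation:
Register before byte 1: 0x00
After XOR with byte 0x72: 0x72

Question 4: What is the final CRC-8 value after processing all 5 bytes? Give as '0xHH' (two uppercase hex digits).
After byte 1 (0x72): reg=0x59
After byte 2 (0x30): reg=0x18
After byte 3 (0x34): reg=0xC4
After byte 4 (0xC8): reg=0x24
After byte 5 (0xEB): reg=0x63

Answer: 0x63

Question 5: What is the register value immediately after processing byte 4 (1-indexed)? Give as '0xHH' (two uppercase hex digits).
Answer: 0x24

Derivation:
After byte 1 (0x72): reg=0x59
After byte 2 (0x30): reg=0x18
After byte 3 (0x34): reg=0xC4
After byte 4 (0xC8): reg=0x24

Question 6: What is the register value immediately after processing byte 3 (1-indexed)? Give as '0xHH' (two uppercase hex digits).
After byte 1 (0x72): reg=0x59
After byte 2 (0x30): reg=0x18
After byte 3 (0x34): reg=0xC4

Answer: 0xC4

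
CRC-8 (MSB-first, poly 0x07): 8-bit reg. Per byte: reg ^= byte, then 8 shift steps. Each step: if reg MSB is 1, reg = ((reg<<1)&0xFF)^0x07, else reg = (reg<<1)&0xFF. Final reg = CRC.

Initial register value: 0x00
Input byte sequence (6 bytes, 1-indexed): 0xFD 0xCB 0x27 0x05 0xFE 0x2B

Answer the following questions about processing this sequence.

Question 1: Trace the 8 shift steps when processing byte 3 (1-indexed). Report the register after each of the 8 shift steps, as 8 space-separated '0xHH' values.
After byte 1 (0xFD): reg=0xFD
After byte 2 (0xCB): reg=0x82
Register before byte 3: 0x82
After XOR with byte 0x27: 0xA5

Answer: 0x4D 0x9A 0x33 0x66 0xCC 0x9F 0x39 0x72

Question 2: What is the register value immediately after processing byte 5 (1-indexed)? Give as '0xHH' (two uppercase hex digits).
Answer: 0x3D

Derivation:
After byte 1 (0xFD): reg=0xFD
After byte 2 (0xCB): reg=0x82
After byte 3 (0x27): reg=0x72
After byte 4 (0x05): reg=0x42
After byte 5 (0xFE): reg=0x3D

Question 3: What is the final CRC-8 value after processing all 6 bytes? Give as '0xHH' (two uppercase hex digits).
Answer: 0x62

Derivation:
After byte 1 (0xFD): reg=0xFD
After byte 2 (0xCB): reg=0x82
After byte 3 (0x27): reg=0x72
After byte 4 (0x05): reg=0x42
After byte 5 (0xFE): reg=0x3D
After byte 6 (0x2B): reg=0x62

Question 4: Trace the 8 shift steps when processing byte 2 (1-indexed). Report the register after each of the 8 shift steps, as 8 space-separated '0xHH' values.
After byte 1 (0xFD): reg=0xFD
Register before byte 2: 0xFD
After XOR with byte 0xCB: 0x36

Answer: 0x6C 0xD8 0xB7 0x69 0xD2 0xA3 0x41 0x82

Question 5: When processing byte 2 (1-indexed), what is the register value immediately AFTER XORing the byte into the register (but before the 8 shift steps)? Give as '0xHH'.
Register before byte 2: 0xFD
Byte 2: 0xCB
0xFD XOR 0xCB = 0x36

Answer: 0x36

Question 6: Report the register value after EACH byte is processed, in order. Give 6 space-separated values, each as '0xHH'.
0xFD 0x82 0x72 0x42 0x3D 0x62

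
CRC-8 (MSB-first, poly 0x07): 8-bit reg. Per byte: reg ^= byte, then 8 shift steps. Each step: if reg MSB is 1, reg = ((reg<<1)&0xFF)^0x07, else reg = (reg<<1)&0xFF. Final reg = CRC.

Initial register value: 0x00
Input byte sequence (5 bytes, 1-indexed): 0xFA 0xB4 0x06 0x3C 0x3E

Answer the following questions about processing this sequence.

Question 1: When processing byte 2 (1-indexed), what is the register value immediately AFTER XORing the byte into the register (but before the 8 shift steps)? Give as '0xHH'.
Answer: 0x5C

Derivation:
Register before byte 2: 0xE8
Byte 2: 0xB4
0xE8 XOR 0xB4 = 0x5C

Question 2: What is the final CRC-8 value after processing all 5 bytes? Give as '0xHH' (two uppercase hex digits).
Answer: 0xD6

Derivation:
After byte 1 (0xFA): reg=0xE8
After byte 2 (0xB4): reg=0x93
After byte 3 (0x06): reg=0xE2
After byte 4 (0x3C): reg=0x14
After byte 5 (0x3E): reg=0xD6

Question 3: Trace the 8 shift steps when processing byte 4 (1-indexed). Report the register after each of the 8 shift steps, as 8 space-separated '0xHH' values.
After byte 1 (0xFA): reg=0xE8
After byte 2 (0xB4): reg=0x93
After byte 3 (0x06): reg=0xE2
Register before byte 4: 0xE2
After XOR with byte 0x3C: 0xDE

Answer: 0xBB 0x71 0xE2 0xC3 0x81 0x05 0x0A 0x14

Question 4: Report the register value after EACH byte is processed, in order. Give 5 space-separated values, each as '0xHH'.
0xE8 0x93 0xE2 0x14 0xD6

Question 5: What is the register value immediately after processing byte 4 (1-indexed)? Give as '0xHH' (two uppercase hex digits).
Answer: 0x14

Derivation:
After byte 1 (0xFA): reg=0xE8
After byte 2 (0xB4): reg=0x93
After byte 3 (0x06): reg=0xE2
After byte 4 (0x3C): reg=0x14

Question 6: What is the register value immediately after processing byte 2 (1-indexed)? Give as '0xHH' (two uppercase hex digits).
After byte 1 (0xFA): reg=0xE8
After byte 2 (0xB4): reg=0x93

Answer: 0x93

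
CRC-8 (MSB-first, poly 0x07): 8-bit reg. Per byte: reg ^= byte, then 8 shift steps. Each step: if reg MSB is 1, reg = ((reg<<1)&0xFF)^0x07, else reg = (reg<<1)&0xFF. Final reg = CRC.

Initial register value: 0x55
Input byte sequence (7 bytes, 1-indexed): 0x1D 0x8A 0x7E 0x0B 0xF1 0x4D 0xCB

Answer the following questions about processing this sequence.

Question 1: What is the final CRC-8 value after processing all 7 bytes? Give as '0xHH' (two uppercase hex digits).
Answer: 0xD2

Derivation:
After byte 1 (0x1D): reg=0xFF
After byte 2 (0x8A): reg=0x4C
After byte 3 (0x7E): reg=0x9E
After byte 4 (0x0B): reg=0xE2
After byte 5 (0xF1): reg=0x79
After byte 6 (0x4D): reg=0x8C
After byte 7 (0xCB): reg=0xD2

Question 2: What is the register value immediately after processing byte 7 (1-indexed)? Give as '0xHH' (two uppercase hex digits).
After byte 1 (0x1D): reg=0xFF
After byte 2 (0x8A): reg=0x4C
After byte 3 (0x7E): reg=0x9E
After byte 4 (0x0B): reg=0xE2
After byte 5 (0xF1): reg=0x79
After byte 6 (0x4D): reg=0x8C
After byte 7 (0xCB): reg=0xD2

Answer: 0xD2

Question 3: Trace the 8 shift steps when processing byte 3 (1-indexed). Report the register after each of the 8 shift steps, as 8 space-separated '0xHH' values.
After byte 1 (0x1D): reg=0xFF
After byte 2 (0x8A): reg=0x4C
Register before byte 3: 0x4C
After XOR with byte 0x7E: 0x32

Answer: 0x64 0xC8 0x97 0x29 0x52 0xA4 0x4F 0x9E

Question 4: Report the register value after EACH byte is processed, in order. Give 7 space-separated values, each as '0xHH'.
0xFF 0x4C 0x9E 0xE2 0x79 0x8C 0xD2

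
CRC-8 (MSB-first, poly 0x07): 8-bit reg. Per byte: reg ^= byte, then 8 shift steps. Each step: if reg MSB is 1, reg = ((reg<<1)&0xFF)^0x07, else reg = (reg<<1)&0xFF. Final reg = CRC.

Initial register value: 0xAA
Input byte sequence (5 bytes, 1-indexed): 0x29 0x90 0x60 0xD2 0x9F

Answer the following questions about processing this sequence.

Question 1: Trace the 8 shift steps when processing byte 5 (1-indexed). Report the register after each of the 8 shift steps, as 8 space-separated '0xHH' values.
After byte 1 (0x29): reg=0x80
After byte 2 (0x90): reg=0x70
After byte 3 (0x60): reg=0x70
After byte 4 (0xD2): reg=0x67
Register before byte 5: 0x67
After XOR with byte 0x9F: 0xF8

Answer: 0xF7 0xE9 0xD5 0xAD 0x5D 0xBA 0x73 0xE6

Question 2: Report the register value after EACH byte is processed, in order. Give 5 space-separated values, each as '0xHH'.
0x80 0x70 0x70 0x67 0xE6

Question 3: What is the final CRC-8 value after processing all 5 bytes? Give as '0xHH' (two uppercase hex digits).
After byte 1 (0x29): reg=0x80
After byte 2 (0x90): reg=0x70
After byte 3 (0x60): reg=0x70
After byte 4 (0xD2): reg=0x67
After byte 5 (0x9F): reg=0xE6

Answer: 0xE6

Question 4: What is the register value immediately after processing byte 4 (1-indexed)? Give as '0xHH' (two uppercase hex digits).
Answer: 0x67

Derivation:
After byte 1 (0x29): reg=0x80
After byte 2 (0x90): reg=0x70
After byte 3 (0x60): reg=0x70
After byte 4 (0xD2): reg=0x67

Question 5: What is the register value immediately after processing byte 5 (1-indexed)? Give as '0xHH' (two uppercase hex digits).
After byte 1 (0x29): reg=0x80
After byte 2 (0x90): reg=0x70
After byte 3 (0x60): reg=0x70
After byte 4 (0xD2): reg=0x67
After byte 5 (0x9F): reg=0xE6

Answer: 0xE6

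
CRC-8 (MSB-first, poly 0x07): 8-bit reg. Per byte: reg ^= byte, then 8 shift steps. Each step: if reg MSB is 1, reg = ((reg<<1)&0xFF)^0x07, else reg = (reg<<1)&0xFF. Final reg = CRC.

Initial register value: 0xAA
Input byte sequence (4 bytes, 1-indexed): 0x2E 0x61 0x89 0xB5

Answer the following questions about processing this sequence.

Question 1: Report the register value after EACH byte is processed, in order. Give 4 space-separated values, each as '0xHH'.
0x95 0xC2 0xF6 0xCE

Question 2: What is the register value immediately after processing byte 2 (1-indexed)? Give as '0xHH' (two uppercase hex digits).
Answer: 0xC2

Derivation:
After byte 1 (0x2E): reg=0x95
After byte 2 (0x61): reg=0xC2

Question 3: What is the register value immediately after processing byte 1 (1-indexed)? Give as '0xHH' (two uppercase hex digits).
After byte 1 (0x2E): reg=0x95

Answer: 0x95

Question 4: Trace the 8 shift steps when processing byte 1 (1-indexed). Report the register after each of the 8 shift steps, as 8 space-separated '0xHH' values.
Register before byte 1: 0xAA
After XOR with byte 0x2E: 0x84

Answer: 0x0F 0x1E 0x3C 0x78 0xF0 0xE7 0xC9 0x95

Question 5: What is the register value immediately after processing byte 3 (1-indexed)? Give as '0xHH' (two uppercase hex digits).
After byte 1 (0x2E): reg=0x95
After byte 2 (0x61): reg=0xC2
After byte 3 (0x89): reg=0xF6

Answer: 0xF6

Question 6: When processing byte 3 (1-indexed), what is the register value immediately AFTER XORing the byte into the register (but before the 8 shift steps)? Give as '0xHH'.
Answer: 0x4B

Derivation:
Register before byte 3: 0xC2
Byte 3: 0x89
0xC2 XOR 0x89 = 0x4B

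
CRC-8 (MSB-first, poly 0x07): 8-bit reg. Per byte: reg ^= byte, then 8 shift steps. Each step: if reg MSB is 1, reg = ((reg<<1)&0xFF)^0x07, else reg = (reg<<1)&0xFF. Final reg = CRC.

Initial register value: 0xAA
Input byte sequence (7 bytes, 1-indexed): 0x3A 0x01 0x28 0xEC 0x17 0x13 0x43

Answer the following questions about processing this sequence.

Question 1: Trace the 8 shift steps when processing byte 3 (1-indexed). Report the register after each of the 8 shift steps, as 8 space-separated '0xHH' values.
After byte 1 (0x3A): reg=0xF9
After byte 2 (0x01): reg=0xE6
Register before byte 3: 0xE6
After XOR with byte 0x28: 0xCE

Answer: 0x9B 0x31 0x62 0xC4 0x8F 0x19 0x32 0x64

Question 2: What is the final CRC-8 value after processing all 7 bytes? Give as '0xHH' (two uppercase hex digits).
Answer: 0x93

Derivation:
After byte 1 (0x3A): reg=0xF9
After byte 2 (0x01): reg=0xE6
After byte 3 (0x28): reg=0x64
After byte 4 (0xEC): reg=0xB1
After byte 5 (0x17): reg=0x7B
After byte 6 (0x13): reg=0x1F
After byte 7 (0x43): reg=0x93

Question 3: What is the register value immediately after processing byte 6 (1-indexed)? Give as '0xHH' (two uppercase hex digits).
Answer: 0x1F

Derivation:
After byte 1 (0x3A): reg=0xF9
After byte 2 (0x01): reg=0xE6
After byte 3 (0x28): reg=0x64
After byte 4 (0xEC): reg=0xB1
After byte 5 (0x17): reg=0x7B
After byte 6 (0x13): reg=0x1F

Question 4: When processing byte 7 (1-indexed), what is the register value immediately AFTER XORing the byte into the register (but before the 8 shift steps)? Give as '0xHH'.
Register before byte 7: 0x1F
Byte 7: 0x43
0x1F XOR 0x43 = 0x5C

Answer: 0x5C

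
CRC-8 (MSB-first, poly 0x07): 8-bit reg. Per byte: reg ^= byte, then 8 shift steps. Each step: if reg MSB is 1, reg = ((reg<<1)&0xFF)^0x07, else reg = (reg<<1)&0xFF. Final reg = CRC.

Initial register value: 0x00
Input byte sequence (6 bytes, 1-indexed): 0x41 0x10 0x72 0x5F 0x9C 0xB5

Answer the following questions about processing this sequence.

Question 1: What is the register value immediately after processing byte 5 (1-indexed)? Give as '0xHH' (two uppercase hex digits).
Answer: 0x6E

Derivation:
After byte 1 (0x41): reg=0xC0
After byte 2 (0x10): reg=0x3E
After byte 3 (0x72): reg=0xE3
After byte 4 (0x5F): reg=0x3D
After byte 5 (0x9C): reg=0x6E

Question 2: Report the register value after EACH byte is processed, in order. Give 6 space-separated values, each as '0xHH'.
0xC0 0x3E 0xE3 0x3D 0x6E 0x0F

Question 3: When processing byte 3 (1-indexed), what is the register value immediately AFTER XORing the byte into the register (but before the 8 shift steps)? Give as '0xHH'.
Register before byte 3: 0x3E
Byte 3: 0x72
0x3E XOR 0x72 = 0x4C

Answer: 0x4C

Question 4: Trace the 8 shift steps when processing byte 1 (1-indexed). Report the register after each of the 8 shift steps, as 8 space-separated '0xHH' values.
Register before byte 1: 0x00
After XOR with byte 0x41: 0x41

Answer: 0x82 0x03 0x06 0x0C 0x18 0x30 0x60 0xC0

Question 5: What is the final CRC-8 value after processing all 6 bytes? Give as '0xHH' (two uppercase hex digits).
Answer: 0x0F

Derivation:
After byte 1 (0x41): reg=0xC0
After byte 2 (0x10): reg=0x3E
After byte 3 (0x72): reg=0xE3
After byte 4 (0x5F): reg=0x3D
After byte 5 (0x9C): reg=0x6E
After byte 6 (0xB5): reg=0x0F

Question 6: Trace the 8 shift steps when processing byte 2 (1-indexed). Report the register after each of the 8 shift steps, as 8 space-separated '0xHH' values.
Answer: 0xA7 0x49 0x92 0x23 0x46 0x8C 0x1F 0x3E

Derivation:
After byte 1 (0x41): reg=0xC0
Register before byte 2: 0xC0
After XOR with byte 0x10: 0xD0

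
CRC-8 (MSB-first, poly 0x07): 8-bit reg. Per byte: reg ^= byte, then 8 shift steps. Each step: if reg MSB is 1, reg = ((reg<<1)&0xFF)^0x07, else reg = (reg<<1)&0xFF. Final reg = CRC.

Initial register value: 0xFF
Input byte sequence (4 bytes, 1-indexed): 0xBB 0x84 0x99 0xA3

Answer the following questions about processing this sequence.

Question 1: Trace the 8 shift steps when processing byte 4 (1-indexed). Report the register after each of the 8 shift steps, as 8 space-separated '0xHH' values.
After byte 1 (0xBB): reg=0xDB
After byte 2 (0x84): reg=0x9A
After byte 3 (0x99): reg=0x09
Register before byte 4: 0x09
After XOR with byte 0xA3: 0xAA

Answer: 0x53 0xA6 0x4B 0x96 0x2B 0x56 0xAC 0x5F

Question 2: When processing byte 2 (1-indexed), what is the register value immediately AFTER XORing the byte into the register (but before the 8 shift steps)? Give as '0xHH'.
Register before byte 2: 0xDB
Byte 2: 0x84
0xDB XOR 0x84 = 0x5F

Answer: 0x5F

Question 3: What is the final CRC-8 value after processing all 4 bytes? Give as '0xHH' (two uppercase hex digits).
Answer: 0x5F

Derivation:
After byte 1 (0xBB): reg=0xDB
After byte 2 (0x84): reg=0x9A
After byte 3 (0x99): reg=0x09
After byte 4 (0xA3): reg=0x5F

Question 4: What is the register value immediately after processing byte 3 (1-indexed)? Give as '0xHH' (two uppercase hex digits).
After byte 1 (0xBB): reg=0xDB
After byte 2 (0x84): reg=0x9A
After byte 3 (0x99): reg=0x09

Answer: 0x09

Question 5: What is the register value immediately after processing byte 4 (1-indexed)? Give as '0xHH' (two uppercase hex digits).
After byte 1 (0xBB): reg=0xDB
After byte 2 (0x84): reg=0x9A
After byte 3 (0x99): reg=0x09
After byte 4 (0xA3): reg=0x5F

Answer: 0x5F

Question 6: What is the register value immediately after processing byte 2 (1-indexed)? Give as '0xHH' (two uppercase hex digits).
Answer: 0x9A

Derivation:
After byte 1 (0xBB): reg=0xDB
After byte 2 (0x84): reg=0x9A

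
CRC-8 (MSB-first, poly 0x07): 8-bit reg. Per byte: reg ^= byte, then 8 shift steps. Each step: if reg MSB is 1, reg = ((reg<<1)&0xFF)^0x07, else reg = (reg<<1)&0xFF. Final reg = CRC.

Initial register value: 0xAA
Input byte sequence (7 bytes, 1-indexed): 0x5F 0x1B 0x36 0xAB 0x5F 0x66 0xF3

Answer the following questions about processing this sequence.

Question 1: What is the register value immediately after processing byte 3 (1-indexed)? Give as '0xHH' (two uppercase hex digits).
Answer: 0xEE

Derivation:
After byte 1 (0x5F): reg=0xC5
After byte 2 (0x1B): reg=0x14
After byte 3 (0x36): reg=0xEE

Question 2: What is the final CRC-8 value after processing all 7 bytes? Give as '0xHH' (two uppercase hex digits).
Answer: 0xEA

Derivation:
After byte 1 (0x5F): reg=0xC5
After byte 2 (0x1B): reg=0x14
After byte 3 (0x36): reg=0xEE
After byte 4 (0xAB): reg=0xDC
After byte 5 (0x5F): reg=0x80
After byte 6 (0x66): reg=0xBC
After byte 7 (0xF3): reg=0xEA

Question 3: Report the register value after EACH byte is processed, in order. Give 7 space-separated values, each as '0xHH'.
0xC5 0x14 0xEE 0xDC 0x80 0xBC 0xEA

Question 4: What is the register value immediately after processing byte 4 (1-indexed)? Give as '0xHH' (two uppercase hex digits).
After byte 1 (0x5F): reg=0xC5
After byte 2 (0x1B): reg=0x14
After byte 3 (0x36): reg=0xEE
After byte 4 (0xAB): reg=0xDC

Answer: 0xDC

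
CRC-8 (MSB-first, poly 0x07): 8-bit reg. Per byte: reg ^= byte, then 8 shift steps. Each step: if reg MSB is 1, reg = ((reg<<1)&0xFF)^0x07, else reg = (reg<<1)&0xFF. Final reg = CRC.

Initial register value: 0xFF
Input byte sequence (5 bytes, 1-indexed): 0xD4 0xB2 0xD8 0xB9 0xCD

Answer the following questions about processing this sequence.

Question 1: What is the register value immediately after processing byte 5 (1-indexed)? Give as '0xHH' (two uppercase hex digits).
After byte 1 (0xD4): reg=0xD1
After byte 2 (0xB2): reg=0x2E
After byte 3 (0xD8): reg=0xCC
After byte 4 (0xB9): reg=0x4C
After byte 5 (0xCD): reg=0x8E

Answer: 0x8E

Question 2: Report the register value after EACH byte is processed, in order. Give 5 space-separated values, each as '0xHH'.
0xD1 0x2E 0xCC 0x4C 0x8E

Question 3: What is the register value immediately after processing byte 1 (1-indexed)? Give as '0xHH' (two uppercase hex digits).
After byte 1 (0xD4): reg=0xD1

Answer: 0xD1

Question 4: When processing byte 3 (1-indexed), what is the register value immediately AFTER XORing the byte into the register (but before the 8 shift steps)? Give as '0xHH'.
Register before byte 3: 0x2E
Byte 3: 0xD8
0x2E XOR 0xD8 = 0xF6

Answer: 0xF6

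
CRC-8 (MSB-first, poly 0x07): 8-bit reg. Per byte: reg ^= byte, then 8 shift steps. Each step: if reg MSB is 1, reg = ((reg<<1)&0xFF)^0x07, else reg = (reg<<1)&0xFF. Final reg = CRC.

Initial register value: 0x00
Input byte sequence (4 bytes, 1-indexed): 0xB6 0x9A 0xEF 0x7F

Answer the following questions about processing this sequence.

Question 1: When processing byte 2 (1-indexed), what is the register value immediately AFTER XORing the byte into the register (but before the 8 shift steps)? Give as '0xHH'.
Answer: 0x91

Derivation:
Register before byte 2: 0x0B
Byte 2: 0x9A
0x0B XOR 0x9A = 0x91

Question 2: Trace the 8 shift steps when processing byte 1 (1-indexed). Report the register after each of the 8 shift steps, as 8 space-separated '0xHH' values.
Answer: 0x6B 0xD6 0xAB 0x51 0xA2 0x43 0x86 0x0B

Derivation:
Register before byte 1: 0x00
After XOR with byte 0xB6: 0xB6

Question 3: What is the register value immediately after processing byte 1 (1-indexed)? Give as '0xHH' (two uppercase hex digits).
Answer: 0x0B

Derivation:
After byte 1 (0xB6): reg=0x0B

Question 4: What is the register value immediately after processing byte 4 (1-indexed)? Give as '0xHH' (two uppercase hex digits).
Answer: 0x38

Derivation:
After byte 1 (0xB6): reg=0x0B
After byte 2 (0x9A): reg=0xFE
After byte 3 (0xEF): reg=0x77
After byte 4 (0x7F): reg=0x38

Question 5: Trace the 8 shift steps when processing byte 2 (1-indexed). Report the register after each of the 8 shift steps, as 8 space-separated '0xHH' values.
After byte 1 (0xB6): reg=0x0B
Register before byte 2: 0x0B
After XOR with byte 0x9A: 0x91

Answer: 0x25 0x4A 0x94 0x2F 0x5E 0xBC 0x7F 0xFE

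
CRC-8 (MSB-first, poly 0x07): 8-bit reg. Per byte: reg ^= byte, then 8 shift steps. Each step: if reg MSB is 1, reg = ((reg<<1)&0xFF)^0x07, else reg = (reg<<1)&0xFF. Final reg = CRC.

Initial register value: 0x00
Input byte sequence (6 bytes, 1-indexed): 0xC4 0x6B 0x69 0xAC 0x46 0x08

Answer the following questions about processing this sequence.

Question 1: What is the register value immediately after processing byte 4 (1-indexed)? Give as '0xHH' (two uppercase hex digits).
After byte 1 (0xC4): reg=0x52
After byte 2 (0x6B): reg=0xAF
After byte 3 (0x69): reg=0x5C
After byte 4 (0xAC): reg=0xDE

Answer: 0xDE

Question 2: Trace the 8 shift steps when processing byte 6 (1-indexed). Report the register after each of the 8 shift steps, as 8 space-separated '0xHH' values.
Answer: 0x95 0x2D 0x5A 0xB4 0x6F 0xDE 0xBB 0x71

Derivation:
After byte 1 (0xC4): reg=0x52
After byte 2 (0x6B): reg=0xAF
After byte 3 (0x69): reg=0x5C
After byte 4 (0xAC): reg=0xDE
After byte 5 (0x46): reg=0xC1
Register before byte 6: 0xC1
After XOR with byte 0x08: 0xC9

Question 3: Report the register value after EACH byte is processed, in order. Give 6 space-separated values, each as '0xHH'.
0x52 0xAF 0x5C 0xDE 0xC1 0x71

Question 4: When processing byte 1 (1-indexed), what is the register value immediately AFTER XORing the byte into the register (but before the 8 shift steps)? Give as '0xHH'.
Answer: 0xC4

Derivation:
Register before byte 1: 0x00
Byte 1: 0xC4
0x00 XOR 0xC4 = 0xC4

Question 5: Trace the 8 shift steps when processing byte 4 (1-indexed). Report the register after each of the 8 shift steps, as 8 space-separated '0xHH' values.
After byte 1 (0xC4): reg=0x52
After byte 2 (0x6B): reg=0xAF
After byte 3 (0x69): reg=0x5C
Register before byte 4: 0x5C
After XOR with byte 0xAC: 0xF0

Answer: 0xE7 0xC9 0x95 0x2D 0x5A 0xB4 0x6F 0xDE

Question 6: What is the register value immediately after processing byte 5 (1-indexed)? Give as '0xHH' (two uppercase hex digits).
After byte 1 (0xC4): reg=0x52
After byte 2 (0x6B): reg=0xAF
After byte 3 (0x69): reg=0x5C
After byte 4 (0xAC): reg=0xDE
After byte 5 (0x46): reg=0xC1

Answer: 0xC1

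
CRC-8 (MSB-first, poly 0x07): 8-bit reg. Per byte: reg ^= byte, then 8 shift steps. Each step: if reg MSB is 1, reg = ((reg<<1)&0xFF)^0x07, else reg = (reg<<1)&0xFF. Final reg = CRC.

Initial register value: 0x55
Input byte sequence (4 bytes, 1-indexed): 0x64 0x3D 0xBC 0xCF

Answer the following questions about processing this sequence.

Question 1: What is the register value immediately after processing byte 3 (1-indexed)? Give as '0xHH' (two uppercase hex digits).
Answer: 0xA7

Derivation:
After byte 1 (0x64): reg=0x97
After byte 2 (0x3D): reg=0x5F
After byte 3 (0xBC): reg=0xA7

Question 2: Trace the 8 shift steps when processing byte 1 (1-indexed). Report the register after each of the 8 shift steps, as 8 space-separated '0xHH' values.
Answer: 0x62 0xC4 0x8F 0x19 0x32 0x64 0xC8 0x97

Derivation:
Register before byte 1: 0x55
After XOR with byte 0x64: 0x31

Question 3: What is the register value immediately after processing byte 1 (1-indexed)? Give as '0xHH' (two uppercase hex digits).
After byte 1 (0x64): reg=0x97

Answer: 0x97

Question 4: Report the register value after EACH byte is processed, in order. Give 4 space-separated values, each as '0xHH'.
0x97 0x5F 0xA7 0x1F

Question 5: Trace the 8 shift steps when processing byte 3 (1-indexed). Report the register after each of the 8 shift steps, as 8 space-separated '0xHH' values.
Answer: 0xC1 0x85 0x0D 0x1A 0x34 0x68 0xD0 0xA7

Derivation:
After byte 1 (0x64): reg=0x97
After byte 2 (0x3D): reg=0x5F
Register before byte 3: 0x5F
After XOR with byte 0xBC: 0xE3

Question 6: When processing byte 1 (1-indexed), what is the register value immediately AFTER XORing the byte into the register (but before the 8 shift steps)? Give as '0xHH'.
Register before byte 1: 0x55
Byte 1: 0x64
0x55 XOR 0x64 = 0x31

Answer: 0x31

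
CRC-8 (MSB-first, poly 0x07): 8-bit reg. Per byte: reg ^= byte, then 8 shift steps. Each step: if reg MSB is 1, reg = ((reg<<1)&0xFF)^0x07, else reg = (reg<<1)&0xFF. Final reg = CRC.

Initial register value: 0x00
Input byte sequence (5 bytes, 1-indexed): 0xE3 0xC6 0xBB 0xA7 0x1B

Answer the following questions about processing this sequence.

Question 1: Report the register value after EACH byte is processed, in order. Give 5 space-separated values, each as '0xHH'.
0xA7 0x20 0xC8 0x0A 0x77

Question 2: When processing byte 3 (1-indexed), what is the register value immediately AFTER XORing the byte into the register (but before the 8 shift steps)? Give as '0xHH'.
Register before byte 3: 0x20
Byte 3: 0xBB
0x20 XOR 0xBB = 0x9B

Answer: 0x9B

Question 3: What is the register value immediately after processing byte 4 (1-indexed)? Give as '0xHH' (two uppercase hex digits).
After byte 1 (0xE3): reg=0xA7
After byte 2 (0xC6): reg=0x20
After byte 3 (0xBB): reg=0xC8
After byte 4 (0xA7): reg=0x0A

Answer: 0x0A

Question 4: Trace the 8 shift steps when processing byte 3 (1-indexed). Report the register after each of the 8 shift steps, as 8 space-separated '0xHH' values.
After byte 1 (0xE3): reg=0xA7
After byte 2 (0xC6): reg=0x20
Register before byte 3: 0x20
After XOR with byte 0xBB: 0x9B

Answer: 0x31 0x62 0xC4 0x8F 0x19 0x32 0x64 0xC8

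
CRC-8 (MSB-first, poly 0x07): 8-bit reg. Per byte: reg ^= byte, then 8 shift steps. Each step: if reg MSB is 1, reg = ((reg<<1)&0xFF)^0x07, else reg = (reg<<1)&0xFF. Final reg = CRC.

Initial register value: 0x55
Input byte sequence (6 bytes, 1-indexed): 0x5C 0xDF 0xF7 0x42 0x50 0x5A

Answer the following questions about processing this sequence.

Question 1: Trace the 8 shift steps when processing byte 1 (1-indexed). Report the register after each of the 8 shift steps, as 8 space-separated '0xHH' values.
Register before byte 1: 0x55
After XOR with byte 0x5C: 0x09

Answer: 0x12 0x24 0x48 0x90 0x27 0x4E 0x9C 0x3F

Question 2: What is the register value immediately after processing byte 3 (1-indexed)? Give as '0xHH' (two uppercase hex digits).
After byte 1 (0x5C): reg=0x3F
After byte 2 (0xDF): reg=0xAE
After byte 3 (0xF7): reg=0x88

Answer: 0x88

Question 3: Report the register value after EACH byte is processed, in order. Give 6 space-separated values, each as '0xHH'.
0x3F 0xAE 0x88 0x78 0xD8 0x87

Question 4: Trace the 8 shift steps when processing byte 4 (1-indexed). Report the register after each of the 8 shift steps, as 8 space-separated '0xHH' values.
Answer: 0x93 0x21 0x42 0x84 0x0F 0x1E 0x3C 0x78

Derivation:
After byte 1 (0x5C): reg=0x3F
After byte 2 (0xDF): reg=0xAE
After byte 3 (0xF7): reg=0x88
Register before byte 4: 0x88
After XOR with byte 0x42: 0xCA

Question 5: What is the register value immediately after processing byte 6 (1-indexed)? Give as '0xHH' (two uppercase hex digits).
After byte 1 (0x5C): reg=0x3F
After byte 2 (0xDF): reg=0xAE
After byte 3 (0xF7): reg=0x88
After byte 4 (0x42): reg=0x78
After byte 5 (0x50): reg=0xD8
After byte 6 (0x5A): reg=0x87

Answer: 0x87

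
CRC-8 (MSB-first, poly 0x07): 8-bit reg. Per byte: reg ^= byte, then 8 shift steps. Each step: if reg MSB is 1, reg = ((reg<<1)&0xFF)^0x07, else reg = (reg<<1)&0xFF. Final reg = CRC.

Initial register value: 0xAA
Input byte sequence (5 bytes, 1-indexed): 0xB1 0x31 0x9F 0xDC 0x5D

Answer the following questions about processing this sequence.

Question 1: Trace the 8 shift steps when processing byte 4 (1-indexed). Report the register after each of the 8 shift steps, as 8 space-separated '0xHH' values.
After byte 1 (0xB1): reg=0x41
After byte 2 (0x31): reg=0x57
After byte 3 (0x9F): reg=0x76
Register before byte 4: 0x76
After XOR with byte 0xDC: 0xAA

Answer: 0x53 0xA6 0x4B 0x96 0x2B 0x56 0xAC 0x5F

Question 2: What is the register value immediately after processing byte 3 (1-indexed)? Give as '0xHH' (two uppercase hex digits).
After byte 1 (0xB1): reg=0x41
After byte 2 (0x31): reg=0x57
After byte 3 (0x9F): reg=0x76

Answer: 0x76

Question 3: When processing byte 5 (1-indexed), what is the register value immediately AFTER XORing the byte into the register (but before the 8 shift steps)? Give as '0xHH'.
Register before byte 5: 0x5F
Byte 5: 0x5D
0x5F XOR 0x5D = 0x02

Answer: 0x02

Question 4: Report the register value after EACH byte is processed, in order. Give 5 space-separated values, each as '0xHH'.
0x41 0x57 0x76 0x5F 0x0E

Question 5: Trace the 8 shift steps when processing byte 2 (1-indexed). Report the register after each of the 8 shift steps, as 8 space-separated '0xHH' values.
Answer: 0xE0 0xC7 0x89 0x15 0x2A 0x54 0xA8 0x57

Derivation:
After byte 1 (0xB1): reg=0x41
Register before byte 2: 0x41
After XOR with byte 0x31: 0x70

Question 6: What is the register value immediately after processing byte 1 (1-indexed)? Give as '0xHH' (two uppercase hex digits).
After byte 1 (0xB1): reg=0x41

Answer: 0x41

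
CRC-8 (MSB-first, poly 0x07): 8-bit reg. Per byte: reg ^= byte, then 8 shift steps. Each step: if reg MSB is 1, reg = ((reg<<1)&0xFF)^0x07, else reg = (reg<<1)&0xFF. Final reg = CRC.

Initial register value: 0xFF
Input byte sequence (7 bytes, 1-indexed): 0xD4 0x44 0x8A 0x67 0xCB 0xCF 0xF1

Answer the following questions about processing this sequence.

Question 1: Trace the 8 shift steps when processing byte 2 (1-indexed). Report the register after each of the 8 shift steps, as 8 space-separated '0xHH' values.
After byte 1 (0xD4): reg=0xD1
Register before byte 2: 0xD1
After XOR with byte 0x44: 0x95

Answer: 0x2D 0x5A 0xB4 0x6F 0xDE 0xBB 0x71 0xE2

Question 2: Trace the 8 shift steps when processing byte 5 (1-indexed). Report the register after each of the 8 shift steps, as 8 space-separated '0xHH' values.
Answer: 0x4F 0x9E 0x3B 0x76 0xEC 0xDF 0xB9 0x75

Derivation:
After byte 1 (0xD4): reg=0xD1
After byte 2 (0x44): reg=0xE2
After byte 3 (0x8A): reg=0x1F
After byte 4 (0x67): reg=0x6F
Register before byte 5: 0x6F
After XOR with byte 0xCB: 0xA4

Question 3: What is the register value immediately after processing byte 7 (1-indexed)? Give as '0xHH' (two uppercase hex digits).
Answer: 0x14

Derivation:
After byte 1 (0xD4): reg=0xD1
After byte 2 (0x44): reg=0xE2
After byte 3 (0x8A): reg=0x1F
After byte 4 (0x67): reg=0x6F
After byte 5 (0xCB): reg=0x75
After byte 6 (0xCF): reg=0x2F
After byte 7 (0xF1): reg=0x14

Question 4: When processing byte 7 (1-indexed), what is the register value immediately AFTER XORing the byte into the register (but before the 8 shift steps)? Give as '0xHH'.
Answer: 0xDE

Derivation:
Register before byte 7: 0x2F
Byte 7: 0xF1
0x2F XOR 0xF1 = 0xDE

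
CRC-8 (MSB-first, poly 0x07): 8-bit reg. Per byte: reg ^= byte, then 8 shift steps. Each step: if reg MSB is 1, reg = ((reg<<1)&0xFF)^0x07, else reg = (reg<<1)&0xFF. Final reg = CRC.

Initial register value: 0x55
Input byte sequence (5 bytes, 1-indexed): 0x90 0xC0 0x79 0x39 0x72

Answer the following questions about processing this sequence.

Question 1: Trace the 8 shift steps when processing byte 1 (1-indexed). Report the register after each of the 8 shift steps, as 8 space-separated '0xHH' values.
Register before byte 1: 0x55
After XOR with byte 0x90: 0xC5

Answer: 0x8D 0x1D 0x3A 0x74 0xE8 0xD7 0xA9 0x55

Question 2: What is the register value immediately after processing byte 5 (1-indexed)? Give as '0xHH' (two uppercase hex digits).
After byte 1 (0x90): reg=0x55
After byte 2 (0xC0): reg=0xE2
After byte 3 (0x79): reg=0xC8
After byte 4 (0x39): reg=0xD9
After byte 5 (0x72): reg=0x58

Answer: 0x58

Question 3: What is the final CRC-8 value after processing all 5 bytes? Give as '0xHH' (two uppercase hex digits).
Answer: 0x58

Derivation:
After byte 1 (0x90): reg=0x55
After byte 2 (0xC0): reg=0xE2
After byte 3 (0x79): reg=0xC8
After byte 4 (0x39): reg=0xD9
After byte 5 (0x72): reg=0x58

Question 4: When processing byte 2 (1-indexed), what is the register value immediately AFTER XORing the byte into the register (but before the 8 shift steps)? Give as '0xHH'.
Register before byte 2: 0x55
Byte 2: 0xC0
0x55 XOR 0xC0 = 0x95

Answer: 0x95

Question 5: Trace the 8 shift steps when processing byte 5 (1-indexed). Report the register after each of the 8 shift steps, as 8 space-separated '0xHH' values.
After byte 1 (0x90): reg=0x55
After byte 2 (0xC0): reg=0xE2
After byte 3 (0x79): reg=0xC8
After byte 4 (0x39): reg=0xD9
Register before byte 5: 0xD9
After XOR with byte 0x72: 0xAB

Answer: 0x51 0xA2 0x43 0x86 0x0B 0x16 0x2C 0x58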